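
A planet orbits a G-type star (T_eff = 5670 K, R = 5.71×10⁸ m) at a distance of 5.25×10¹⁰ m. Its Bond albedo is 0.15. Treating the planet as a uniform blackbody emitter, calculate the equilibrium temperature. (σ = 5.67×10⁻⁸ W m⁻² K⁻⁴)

L = 4πR_⋆²σT_⋆⁴ = 4π(5.71×10⁸)² × 5.67×10⁻⁸ × (5670)⁴ = 2.40×10²⁶ W.
S = L/(4πd²) = 6930 W m⁻².
Energy balance: absorbed = emitted ⇒ πR²·S(1−A) = 4πR²·σT_eq⁴, so T_eq⁴ = S(1−A)/(4σ).
T_eq = [6930 × 0.85 / (4 × 5.67×10⁻⁸)]^(1/4) = (2.60×10¹⁰)^(1/4) = 401 K.

T_eq ≈ 401 K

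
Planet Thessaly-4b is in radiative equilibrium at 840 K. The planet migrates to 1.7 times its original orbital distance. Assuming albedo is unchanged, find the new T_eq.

T_eq ∝ L^(1/4) · d^(−1/2).
T′ = 840 / 1.7^(1/2) = 644 K.

T_eq ≈ 644 K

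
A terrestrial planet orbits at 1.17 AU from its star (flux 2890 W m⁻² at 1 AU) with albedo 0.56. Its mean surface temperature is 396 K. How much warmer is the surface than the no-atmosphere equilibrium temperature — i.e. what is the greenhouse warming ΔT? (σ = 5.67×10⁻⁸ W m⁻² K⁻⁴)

ΔT ≈ 143.0 K

S = 2890/1.17² = 2111 W m⁻².
T_eq = [S(1−A)/(4σ)]^(1/4) = [2111×0.44/(4×5.67×10⁻⁸)]^(1/4) = 253.0 K.
ΔT = T_surf − T_eq = 396 − 253.0.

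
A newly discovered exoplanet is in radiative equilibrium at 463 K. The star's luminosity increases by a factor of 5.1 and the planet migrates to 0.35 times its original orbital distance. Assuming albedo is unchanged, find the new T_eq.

T_eq ∝ L^(1/4) · d^(−1/2).
T′ = 463 × 5.1^(1/4) / 0.35^(1/2) = 1180 K.

T_eq ≈ 1180 K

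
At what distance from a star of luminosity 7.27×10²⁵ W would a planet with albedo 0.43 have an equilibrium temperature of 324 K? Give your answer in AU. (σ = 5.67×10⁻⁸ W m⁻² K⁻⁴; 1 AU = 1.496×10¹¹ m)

From T_eq⁴ = L(1−A)/(16πσd²): d = √[L(1−A)/(16πσT_eq⁴)].
d = √[7.27×10²⁵ × 0.57 / (16π × 5.67×10⁻⁸ × (324)⁴)] = 3.63×10¹⁰ m = 0.243 AU.

d ≈ 0.243 AU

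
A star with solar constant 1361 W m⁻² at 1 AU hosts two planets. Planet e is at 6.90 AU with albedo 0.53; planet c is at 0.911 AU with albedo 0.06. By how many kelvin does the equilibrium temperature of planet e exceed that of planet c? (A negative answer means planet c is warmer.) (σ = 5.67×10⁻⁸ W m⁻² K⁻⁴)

ΔT ≈ -199.4 K

T_eq = [S₀(1−A)/(4σd²)]^(1/4), so T ∝ (1−A)^(1/4) / √d.
T₁ = [1361×0.47/(4×5.67×10⁻⁸×6.90²)]^(1/4) = 87.73 K.
T₂ = [1361×0.94/(4×5.67×10⁻⁸×0.911²)]^(1/4) = 287.13 K.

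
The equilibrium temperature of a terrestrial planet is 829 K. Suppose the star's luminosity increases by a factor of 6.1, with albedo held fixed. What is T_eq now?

T_eq ≈ 1300 K

T_eq ∝ L^(1/4) · d^(−1/2).
T′ = 829 × 6.1^(1/4) = 1300 K.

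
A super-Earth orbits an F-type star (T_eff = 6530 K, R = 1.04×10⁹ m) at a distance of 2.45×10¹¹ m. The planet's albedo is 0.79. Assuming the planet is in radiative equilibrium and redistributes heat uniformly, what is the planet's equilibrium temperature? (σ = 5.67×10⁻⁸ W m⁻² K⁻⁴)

T_eq ≈ 204 K

L = 4πR_⋆²σT_⋆⁴ = 4π(1.04×10⁹)² × 5.67×10⁻⁸ × (6530)⁴ = 1.40×10²⁷ W.
S = L/(4πd²) = 1860 W m⁻².
Energy balance: absorbed = emitted ⇒ πR²·S(1−A) = 4πR²·σT_eq⁴, so T_eq⁴ = S(1−A)/(4σ).
T_eq = [1860 × 0.21 / (4 × 5.67×10⁻⁸)]^(1/4) = (1.72×10⁹)^(1/4) = 204 K.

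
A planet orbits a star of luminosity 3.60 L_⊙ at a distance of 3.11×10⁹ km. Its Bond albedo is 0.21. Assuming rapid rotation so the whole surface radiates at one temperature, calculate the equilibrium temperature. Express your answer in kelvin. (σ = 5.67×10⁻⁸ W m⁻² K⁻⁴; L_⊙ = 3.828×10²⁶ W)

T_eq ≈ 79.3 K

d = 3.11×10⁹ km = 3.11×10¹² m.
L = 3.60 × 3.828×10²⁶ = 1.38×10²⁷ W.
Flux: S = L/(4πd²) = 1.38×10²⁷/(4π×(3.11×10¹²)²) = 11.3 W m⁻².
Energy balance: absorbed = emitted ⇒ πR²·S(1−A) = 4πR²·σT_eq⁴, so T_eq⁴ = S(1−A)/(4σ).
T_eq = [11.3 × 0.79 / (4 × 5.67×10⁻⁸)]^(1/4) = (3.95×10⁷)^(1/4) = 79.3 K.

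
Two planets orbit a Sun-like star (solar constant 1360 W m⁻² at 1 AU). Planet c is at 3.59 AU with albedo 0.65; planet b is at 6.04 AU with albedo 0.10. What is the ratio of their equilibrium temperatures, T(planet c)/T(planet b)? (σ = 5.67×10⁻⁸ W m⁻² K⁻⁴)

T_eq = [S₀(1−A)/(4σd²)]^(1/4), so T ∝ (1−A)^(1/4) / √d.
T₁ = [1360×0.35/(4×5.67×10⁻⁸×3.59²)]^(1/4) = 112.96 K.
T₂ = [1360×0.90/(4×5.67×10⁻⁸×6.04²)]^(1/4) = 110.28 K.

T₁/T₂ ≈ 1.024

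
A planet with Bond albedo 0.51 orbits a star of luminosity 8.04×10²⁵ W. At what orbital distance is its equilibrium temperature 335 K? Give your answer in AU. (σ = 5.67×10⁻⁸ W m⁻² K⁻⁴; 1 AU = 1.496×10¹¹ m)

d ≈ 0.221 AU

From T_eq⁴ = L(1−A)/(16πσd²): d = √[L(1−A)/(16πσT_eq⁴)].
d = √[8.04×10²⁵ × 0.49 / (16π × 5.67×10⁻⁸ × (335)⁴)] = 3.31×10¹⁰ m = 0.221 AU.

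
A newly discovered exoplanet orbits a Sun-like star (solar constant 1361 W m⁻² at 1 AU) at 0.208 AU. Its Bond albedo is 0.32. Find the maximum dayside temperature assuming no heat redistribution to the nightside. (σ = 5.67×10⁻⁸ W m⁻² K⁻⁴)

T_ss ≈ 784 K

Flux at 0.208 AU: S = 1361/0.208² = 3.15×10⁴ W m⁻².
With no redistribution each surface element balances locally: S(1−A) = σT⁴.
T = [3.15×10⁴ × 0.68 / 5.67×10⁻⁸]^(1/4) = (3.77×10¹¹)^(1/4) = 784 K.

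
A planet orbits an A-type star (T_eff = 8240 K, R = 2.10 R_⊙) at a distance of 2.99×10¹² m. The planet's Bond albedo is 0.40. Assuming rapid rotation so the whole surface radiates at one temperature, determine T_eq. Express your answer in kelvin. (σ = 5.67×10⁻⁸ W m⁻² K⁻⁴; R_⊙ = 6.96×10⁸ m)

T_eq ≈ 113 K

R_⋆ = 2.10 × 6.96×10⁸ = 1.46×10⁹ m.
L = 4πR_⋆²σT_⋆⁴ = 4π(1.46×10⁹)² × 5.67×10⁻⁸ × (8240)⁴ = 7.02×10²⁷ W.
S = L/(4πd²) = 62.5 W m⁻².
Energy balance: absorbed = emitted ⇒ πR²·S(1−A) = 4πR²·σT_eq⁴, so T_eq⁴ = S(1−A)/(4σ).
T_eq = [62.5 × 0.60 / (4 × 5.67×10⁻⁸)]^(1/4) = (1.65×10⁸)^(1/4) = 113 K.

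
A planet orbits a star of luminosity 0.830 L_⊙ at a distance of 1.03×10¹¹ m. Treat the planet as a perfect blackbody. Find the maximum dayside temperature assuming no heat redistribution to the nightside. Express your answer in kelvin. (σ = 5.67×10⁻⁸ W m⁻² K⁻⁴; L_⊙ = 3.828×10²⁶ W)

T_ss ≈ 453 K

L = 0.830 × 3.828×10²⁶ = 3.18×10²⁶ W.
Flux: S = L/(4πd²) = 3.18×10²⁶/(4π×(1.03×10¹¹)²) = 2380 W m⁻².
With no redistribution each surface element balances locally: S(1−A) = σT⁴.
T = [2380 × 1.00 / 5.67×10⁻⁸]^(1/4) = (4.20×10¹⁰)^(1/4) = 453 K.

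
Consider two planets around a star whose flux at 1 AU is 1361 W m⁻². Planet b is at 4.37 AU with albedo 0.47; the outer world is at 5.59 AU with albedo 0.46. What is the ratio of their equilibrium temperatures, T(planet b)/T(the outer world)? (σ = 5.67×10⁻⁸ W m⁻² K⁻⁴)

T₁/T₂ ≈ 1.126

T_eq = [S₀(1−A)/(4σd²)]^(1/4), so T ∝ (1−A)^(1/4) / √d.
T₁ = [1361×0.53/(4×5.67×10⁻⁸×4.37²)]^(1/4) = 113.60 K.
T₂ = [1361×0.54/(4×5.67×10⁻⁸×5.59²)]^(1/4) = 100.91 K.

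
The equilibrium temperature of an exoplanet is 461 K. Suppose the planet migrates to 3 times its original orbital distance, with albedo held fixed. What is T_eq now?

T_eq ≈ 266 K

T_eq ∝ L^(1/4) · d^(−1/2).
T′ = 461 / 3^(1/2) = 266 K.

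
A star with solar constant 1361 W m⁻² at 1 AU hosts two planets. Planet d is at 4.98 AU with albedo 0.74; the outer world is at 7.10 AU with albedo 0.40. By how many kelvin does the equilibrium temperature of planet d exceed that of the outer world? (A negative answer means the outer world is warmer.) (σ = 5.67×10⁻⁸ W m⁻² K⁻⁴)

ΔT ≈ -2.9 K

T_eq = [S₀(1−A)/(4σd²)]^(1/4), so T ∝ (1−A)^(1/4) / √d.
T₁ = [1361×0.26/(4×5.67×10⁻⁸×4.98²)]^(1/4) = 89.06 K.
T₂ = [1361×0.60/(4×5.67×10⁻⁸×7.10²)]^(1/4) = 91.93 K.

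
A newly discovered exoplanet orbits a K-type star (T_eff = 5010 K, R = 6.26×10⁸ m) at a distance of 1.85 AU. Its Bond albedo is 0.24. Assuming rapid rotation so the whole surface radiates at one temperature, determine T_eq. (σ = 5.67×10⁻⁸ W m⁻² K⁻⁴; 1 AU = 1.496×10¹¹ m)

T_eq ≈ 157 K

d = 1.85 AU = 2.77×10¹¹ m.
L = 4πR_⋆²σT_⋆⁴ = 4π(6.26×10⁸)² × 5.67×10⁻⁸ × (5010)⁴ = 1.76×10²⁶ W.
S = L/(4πd²) = 183 W m⁻².
Energy balance: absorbed = emitted ⇒ πR²·S(1−A) = 4πR²·σT_eq⁴, so T_eq⁴ = S(1−A)/(4σ).
T_eq = [183 × 0.76 / (4 × 5.67×10⁻⁸)]^(1/4) = (6.12×10⁸)^(1/4) = 157 K.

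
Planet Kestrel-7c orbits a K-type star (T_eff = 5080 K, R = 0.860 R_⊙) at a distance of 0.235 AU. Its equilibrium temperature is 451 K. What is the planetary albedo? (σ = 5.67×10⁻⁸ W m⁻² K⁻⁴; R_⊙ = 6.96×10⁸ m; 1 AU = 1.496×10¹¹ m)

R_⋆ = 0.860 × 6.96×10⁸ = 5.99×10⁸ m.
d = 0.235 AU = 3.52×10¹⁰ m.
L = 4πR_⋆²σT_⋆⁴ = 4π(5.99×10⁸)² × 5.67×10⁻⁸ × (5080)⁴ = 1.70×10²⁶ W.
S = L/(4πd²) = 1.09×10⁴ W m⁻².
From T_eq⁴ = S(1−A)/(4σ): 1−A = 4σT_eq⁴/S.
1−A = 4 × 5.67×10⁻⁸ × (451)⁴ / 1.09×10⁴ = 0.857.

A ≈ 0.14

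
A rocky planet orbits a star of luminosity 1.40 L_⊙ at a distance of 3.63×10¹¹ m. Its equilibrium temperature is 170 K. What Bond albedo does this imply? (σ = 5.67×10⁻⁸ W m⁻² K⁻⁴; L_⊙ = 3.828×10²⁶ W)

A ≈ 0.41

L = 1.40 × 3.828×10²⁶ = 5.36×10²⁶ W.
Flux: S = L/(4πd²) = 5.36×10²⁶/(4π×(3.63×10¹¹)²) = 324 W m⁻².
From T_eq⁴ = S(1−A)/(4σ): 1−A = 4σT_eq⁴/S.
1−A = 4 × 5.67×10⁻⁸ × (170)⁴ / 324 = 0.585.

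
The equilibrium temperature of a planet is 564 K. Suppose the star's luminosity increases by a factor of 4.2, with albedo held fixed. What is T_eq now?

T_eq ∝ L^(1/4) · d^(−1/2).
T′ = 564 × 4.2^(1/4) = 807 K.

T_eq ≈ 807 K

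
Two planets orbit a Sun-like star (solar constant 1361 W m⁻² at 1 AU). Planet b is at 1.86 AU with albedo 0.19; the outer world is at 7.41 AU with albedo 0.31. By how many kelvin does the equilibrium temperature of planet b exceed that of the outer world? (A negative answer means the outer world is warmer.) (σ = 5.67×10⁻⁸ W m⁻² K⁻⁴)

T_eq = [S₀(1−A)/(4σd²)]^(1/4), so T ∝ (1−A)^(1/4) / √d.
T₁ = [1361×0.81/(4×5.67×10⁻⁸×1.86²)]^(1/4) = 193.61 K.
T₂ = [1361×0.69/(4×5.67×10⁻⁸×7.41²)]^(1/4) = 93.19 K.

ΔT ≈ 100.4 K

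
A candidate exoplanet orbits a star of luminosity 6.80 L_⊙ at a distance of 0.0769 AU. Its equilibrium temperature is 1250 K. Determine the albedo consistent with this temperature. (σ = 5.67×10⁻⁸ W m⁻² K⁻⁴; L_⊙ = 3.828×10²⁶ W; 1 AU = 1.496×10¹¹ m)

A ≈ 0.65

d = 0.0769 AU = 1.15×10¹⁰ m.
L = 6.80 × 3.828×10²⁶ = 2.60×10²⁷ W.
Flux: S = L/(4πd²) = 2.60×10²⁷/(4π×(1.15×10¹⁰)²) = 1.57×10⁶ W m⁻².
From T_eq⁴ = S(1−A)/(4σ): 1−A = 4σT_eq⁴/S.
1−A = 4 × 5.67×10⁻⁸ × (1250)⁴ / 1.57×10⁶ = 0.354.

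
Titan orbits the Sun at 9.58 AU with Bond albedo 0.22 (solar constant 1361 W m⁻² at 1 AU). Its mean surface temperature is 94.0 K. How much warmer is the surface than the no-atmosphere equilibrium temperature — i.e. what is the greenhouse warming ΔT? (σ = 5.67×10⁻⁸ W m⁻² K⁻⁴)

S = 1361/9.58² = 14.83 W m⁻².
T_eq = [S(1−A)/(4σ)]^(1/4) = [14.83×0.78/(4×5.67×10⁻⁸)]^(1/4) = 84.5 K.
ΔT = T_surf − T_eq = 94 − 84.5.

ΔT ≈ 9.5 K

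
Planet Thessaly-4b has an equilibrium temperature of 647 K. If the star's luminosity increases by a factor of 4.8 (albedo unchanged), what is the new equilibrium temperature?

T_eq ≈ 958 K

T_eq ∝ L^(1/4) · d^(−1/2).
T′ = 647 × 4.8^(1/4) = 958 K.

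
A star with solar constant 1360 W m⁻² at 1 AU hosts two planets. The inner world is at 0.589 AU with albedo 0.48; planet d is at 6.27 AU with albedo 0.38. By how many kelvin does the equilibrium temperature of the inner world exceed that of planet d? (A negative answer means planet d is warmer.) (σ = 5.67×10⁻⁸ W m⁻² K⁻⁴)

T_eq = [S₀(1−A)/(4σd²)]^(1/4), so T ∝ (1−A)^(1/4) / √d.
T₁ = [1360×0.52/(4×5.67×10⁻⁸×0.589²)]^(1/4) = 307.91 K.
T₂ = [1360×0.62/(4×5.67×10⁻⁸×6.27²)]^(1/4) = 98.61 K.

ΔT ≈ 209.3 K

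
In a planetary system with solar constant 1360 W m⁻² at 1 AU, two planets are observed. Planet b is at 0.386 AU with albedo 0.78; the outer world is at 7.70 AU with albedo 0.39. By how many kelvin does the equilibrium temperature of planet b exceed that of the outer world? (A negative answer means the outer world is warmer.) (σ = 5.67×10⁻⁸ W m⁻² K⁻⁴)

T_eq = [S₀(1−A)/(4σd²)]^(1/4), so T ∝ (1−A)^(1/4) / √d.
T₁ = [1360×0.22/(4×5.67×10⁻⁸×0.386²)]^(1/4) = 306.75 K.
T₂ = [1360×0.61/(4×5.67×10⁻⁸×7.70²)]^(1/4) = 88.63 K.

ΔT ≈ 218.1 K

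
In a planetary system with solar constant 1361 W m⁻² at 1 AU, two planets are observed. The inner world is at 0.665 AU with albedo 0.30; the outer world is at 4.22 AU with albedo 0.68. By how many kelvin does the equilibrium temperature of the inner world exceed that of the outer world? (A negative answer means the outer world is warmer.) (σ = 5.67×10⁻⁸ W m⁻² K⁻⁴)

T_eq = [S₀(1−A)/(4σd²)]^(1/4), so T ∝ (1−A)^(1/4) / √d.
T₁ = [1361×0.70/(4×5.67×10⁻⁸×0.665²)]^(1/4) = 312.19 K.
T₂ = [1361×0.32/(4×5.67×10⁻⁸×4.22²)]^(1/4) = 101.90 K.

ΔT ≈ 210.3 K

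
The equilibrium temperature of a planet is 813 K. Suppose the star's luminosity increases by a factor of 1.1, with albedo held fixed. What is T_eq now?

T_eq ≈ 833 K

T_eq ∝ L^(1/4) · d^(−1/2).
T′ = 813 × 1.1^(1/4) = 833 K.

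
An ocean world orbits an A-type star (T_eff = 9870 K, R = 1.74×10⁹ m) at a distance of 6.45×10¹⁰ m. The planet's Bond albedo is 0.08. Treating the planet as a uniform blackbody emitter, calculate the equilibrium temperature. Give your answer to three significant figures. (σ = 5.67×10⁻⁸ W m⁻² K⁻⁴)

L = 4πR_⋆²σT_⋆⁴ = 4π(1.74×10⁹)² × 5.67×10⁻⁸ × (9870)⁴ = 2.05×10²⁸ W.
S = L/(4πd²) = 3.92×10⁵ W m⁻².
Energy balance: absorbed = emitted ⇒ πR²·S(1−A) = 4πR²·σT_eq⁴, so T_eq⁴ = S(1−A)/(4σ).
T_eq = [3.92×10⁵ × 0.92 / (4 × 5.67×10⁻⁸)]^(1/4) = (1.59×10¹²)^(1/4) = 1120 K.

T_eq ≈ 1120 K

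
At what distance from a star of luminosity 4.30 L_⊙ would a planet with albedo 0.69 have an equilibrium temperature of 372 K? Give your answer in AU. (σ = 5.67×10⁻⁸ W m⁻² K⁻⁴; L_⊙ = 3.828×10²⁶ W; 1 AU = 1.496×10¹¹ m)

d ≈ 0.646 AU

L = 4.30 × 3.828×10²⁶ = 1.65×10²⁷ W.
From T_eq⁴ = L(1−A)/(16πσd²): d = √[L(1−A)/(16πσT_eq⁴)].
d = √[1.65×10²⁷ × 0.31 / (16π × 5.67×10⁻⁸ × (372)⁴)] = 9.67×10¹⁰ m = 0.646 AU.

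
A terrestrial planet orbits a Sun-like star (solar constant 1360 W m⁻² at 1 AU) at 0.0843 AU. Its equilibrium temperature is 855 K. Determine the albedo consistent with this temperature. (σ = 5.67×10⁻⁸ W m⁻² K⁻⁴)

A ≈ 0.37

Flux at 0.0843 AU: S = 1360/0.0843² = 1.91×10⁵ W m⁻².
From T_eq⁴ = S(1−A)/(4σ): 1−A = 4σT_eq⁴/S.
1−A = 4 × 5.67×10⁻⁸ × (855)⁴ / 1.91×10⁵ = 0.633.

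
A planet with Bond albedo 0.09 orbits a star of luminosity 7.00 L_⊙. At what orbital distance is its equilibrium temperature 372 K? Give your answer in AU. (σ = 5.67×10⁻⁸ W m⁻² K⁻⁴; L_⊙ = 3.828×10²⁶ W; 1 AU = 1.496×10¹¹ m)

L = 7.00 × 3.828×10²⁶ = 2.68×10²⁷ W.
From T_eq⁴ = L(1−A)/(16πσd²): d = √[L(1−A)/(16πσT_eq⁴)].
d = √[2.68×10²⁷ × 0.91 / (16π × 5.67×10⁻⁸ × (372)⁴)] = 2.11×10¹¹ m = 1.41 AU.

d ≈ 1.41 AU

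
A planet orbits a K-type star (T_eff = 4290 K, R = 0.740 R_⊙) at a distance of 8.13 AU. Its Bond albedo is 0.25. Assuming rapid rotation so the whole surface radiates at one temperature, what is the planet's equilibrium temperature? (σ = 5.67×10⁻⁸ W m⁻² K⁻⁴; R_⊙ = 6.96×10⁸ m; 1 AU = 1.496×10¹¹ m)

R_⋆ = 0.740 × 6.96×10⁸ = 5.15×10⁸ m.
d = 8.13 AU = 1.22×10¹² m.
L = 4πR_⋆²σT_⋆⁴ = 4π(5.15×10⁸)² × 5.67×10⁻⁸ × (4290)⁴ = 6.40×10²⁵ W.
S = L/(4πd²) = 3.44 W m⁻².
Energy balance: absorbed = emitted ⇒ πR²·S(1−A) = 4πR²·σT_eq⁴, so T_eq⁴ = S(1−A)/(4σ).
T_eq = [3.44 × 0.75 / (4 × 5.67×10⁻⁸)]^(1/4) = (1.14×10⁷)^(1/4) = 58.1 K.

T_eq ≈ 58.1 K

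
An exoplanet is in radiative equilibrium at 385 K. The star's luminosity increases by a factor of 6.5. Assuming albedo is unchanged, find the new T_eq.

T_eq ∝ L^(1/4) · d^(−1/2).
T′ = 385 × 6.5^(1/4) = 615 K.

T_eq ≈ 615 K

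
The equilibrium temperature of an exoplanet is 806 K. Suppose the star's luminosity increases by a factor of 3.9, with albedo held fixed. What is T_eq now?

T_eq ≈ 1130 K

T_eq ∝ L^(1/4) · d^(−1/2).
T′ = 806 × 3.9^(1/4) = 1130 K.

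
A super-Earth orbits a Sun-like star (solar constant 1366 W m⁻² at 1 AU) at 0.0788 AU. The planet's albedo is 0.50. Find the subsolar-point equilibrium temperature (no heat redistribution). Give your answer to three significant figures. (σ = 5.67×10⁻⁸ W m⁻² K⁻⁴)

T_ss ≈ 1180 K

Flux at 0.0788 AU: S = 1366/0.0788² = 2.20×10⁵ W m⁻².
At the subsolar point the surface absorbs S(1−A) and emits σT⁴ per unit area — no factor of 4, since only the local patch is in balance.
T = [2.20×10⁵ × 0.50 / 5.67×10⁻⁸]^(1/4) = (1.94×10¹²)^(1/4) = 1180 K.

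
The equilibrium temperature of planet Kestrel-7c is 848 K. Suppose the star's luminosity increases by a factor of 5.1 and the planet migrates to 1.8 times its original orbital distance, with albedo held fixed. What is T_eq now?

T_eq ≈ 950 K

T_eq ∝ L^(1/4) · d^(−1/2).
T′ = 848 × 5.1^(1/4) / 1.8^(1/2) = 950 K.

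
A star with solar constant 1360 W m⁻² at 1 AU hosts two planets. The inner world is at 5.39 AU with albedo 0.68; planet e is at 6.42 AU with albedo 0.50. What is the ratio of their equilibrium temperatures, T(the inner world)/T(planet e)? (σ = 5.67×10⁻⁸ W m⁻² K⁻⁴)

T_eq = [S₀(1−A)/(4σd²)]^(1/4), so T ∝ (1−A)^(1/4) / √d.
T₁ = [1360×0.32/(4×5.67×10⁻⁸×5.39²)]^(1/4) = 90.15 K.
T₂ = [1360×0.50/(4×5.67×10⁻⁸×6.42²)]^(1/4) = 92.35 K.

T₁/T₂ ≈ 0.976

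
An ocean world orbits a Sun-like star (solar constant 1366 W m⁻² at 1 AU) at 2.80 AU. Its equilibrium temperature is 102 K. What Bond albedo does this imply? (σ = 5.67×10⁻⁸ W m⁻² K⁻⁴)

Flux at 2.80 AU: S = 1366/2.80² = 174 W m⁻².
From T_eq⁴ = S(1−A)/(4σ): 1−A = 4σT_eq⁴/S.
1−A = 4 × 5.67×10⁻⁸ × (102)⁴ / 174 = 0.141.

A ≈ 0.86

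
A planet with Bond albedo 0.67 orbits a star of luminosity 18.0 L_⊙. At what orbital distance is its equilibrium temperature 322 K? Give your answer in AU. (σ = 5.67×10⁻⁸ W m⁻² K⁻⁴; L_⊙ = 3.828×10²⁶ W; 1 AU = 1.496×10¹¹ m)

L = 18.0 × 3.828×10²⁶ = 6.89×10²⁷ W.
From T_eq⁴ = L(1−A)/(16πσd²): d = √[L(1−A)/(16πσT_eq⁴)].
d = √[6.89×10²⁷ × 0.33 / (16π × 5.67×10⁻⁸ × (322)⁴)] = 2.72×10¹¹ m = 1.82 AU.

d ≈ 1.82 AU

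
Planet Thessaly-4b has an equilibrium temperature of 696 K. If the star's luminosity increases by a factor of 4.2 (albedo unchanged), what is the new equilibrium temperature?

T_eq ≈ 996 K

T_eq ∝ L^(1/4) · d^(−1/2).
T′ = 696 × 4.2^(1/4) = 996 K.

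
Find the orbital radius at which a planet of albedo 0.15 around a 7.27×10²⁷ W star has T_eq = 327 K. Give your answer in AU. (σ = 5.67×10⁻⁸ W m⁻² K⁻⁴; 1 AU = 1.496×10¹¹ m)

From T_eq⁴ = L(1−A)/(16πσd²): d = √[L(1−A)/(16πσT_eq⁴)].
d = √[7.27×10²⁷ × 0.85 / (16π × 5.67×10⁻⁸ × (327)⁴)] = 4.35×10¹¹ m = 2.91 AU.

d ≈ 2.91 AU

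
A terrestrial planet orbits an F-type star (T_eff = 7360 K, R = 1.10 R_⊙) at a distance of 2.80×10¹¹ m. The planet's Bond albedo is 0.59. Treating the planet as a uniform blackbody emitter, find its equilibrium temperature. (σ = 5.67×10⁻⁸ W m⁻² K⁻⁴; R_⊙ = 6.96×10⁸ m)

R_⋆ = 1.10 × 6.96×10⁸ = 7.66×10⁸ m.
L = 4πR_⋆²σT_⋆⁴ = 4π(7.66×10⁸)² × 5.67×10⁻⁸ × (7360)⁴ = 1.23×10²⁷ W.
S = L/(4πd²) = 1240 W m⁻².
Energy balance: absorbed = emitted ⇒ πR²·S(1−A) = 4πR²·σT_eq⁴, so T_eq⁴ = S(1−A)/(4σ).
T_eq = [1240 × 0.41 / (4 × 5.67×10⁻⁸)]^(1/4) = (2.25×10⁹)^(1/4) = 218 K.

T_eq ≈ 218 K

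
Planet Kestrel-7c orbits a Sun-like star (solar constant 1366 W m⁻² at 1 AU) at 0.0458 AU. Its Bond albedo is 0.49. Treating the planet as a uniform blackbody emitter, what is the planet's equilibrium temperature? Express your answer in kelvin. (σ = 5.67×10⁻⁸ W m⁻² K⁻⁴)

Flux at 0.0458 AU: S = 1366/0.0458² = 6.51×10⁵ W m⁻².
Energy balance: absorbed = emitted ⇒ πR²·S(1−A) = 4πR²·σT_eq⁴, so T_eq⁴ = S(1−A)/(4σ).
T_eq = [6.51×10⁵ × 0.51 / (4 × 5.67×10⁻⁸)]^(1/4) = (1.46×10¹²)^(1/4) = 1100 K.

T_eq ≈ 1100 K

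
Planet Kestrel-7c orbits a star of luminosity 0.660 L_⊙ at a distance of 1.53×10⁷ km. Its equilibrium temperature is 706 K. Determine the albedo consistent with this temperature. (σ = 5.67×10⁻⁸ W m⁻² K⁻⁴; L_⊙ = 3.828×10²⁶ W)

A ≈ 0.34

d = 1.53×10⁷ km = 1.53×10¹⁰ m.
L = 0.660 × 3.828×10²⁶ = 2.53×10²⁶ W.
Flux: S = L/(4πd²) = 2.53×10²⁶/(4π×(1.53×10¹⁰)²) = 8.59×10⁴ W m⁻².
From T_eq⁴ = S(1−A)/(4σ): 1−A = 4σT_eq⁴/S.
1−A = 4 × 5.67×10⁻⁸ × (706)⁴ / 8.59×10⁴ = 0.656.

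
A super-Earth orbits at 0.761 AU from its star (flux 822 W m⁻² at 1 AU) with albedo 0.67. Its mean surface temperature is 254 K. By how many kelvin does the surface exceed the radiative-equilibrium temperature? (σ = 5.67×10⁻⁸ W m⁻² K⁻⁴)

S = 822/0.761² = 1419 W m⁻².
T_eq = [S(1−A)/(4σ)]^(1/4) = [1419×0.33/(4×5.67×10⁻⁸)]^(1/4) = 213.2 K.
ΔT = T_surf − T_eq = 254 − 213.2.

ΔT ≈ 40.8 K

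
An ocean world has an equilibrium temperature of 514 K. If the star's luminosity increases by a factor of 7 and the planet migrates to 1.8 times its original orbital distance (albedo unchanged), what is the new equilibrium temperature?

T_eq ≈ 623 K

T_eq ∝ L^(1/4) · d^(−1/2).
T′ = 514 × 7^(1/4) / 1.8^(1/2) = 623 K.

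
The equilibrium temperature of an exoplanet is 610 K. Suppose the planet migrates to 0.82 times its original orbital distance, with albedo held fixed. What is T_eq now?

T_eq ≈ 674 K

T_eq ∝ L^(1/4) · d^(−1/2).
T′ = 610 / 0.82^(1/2) = 674 K.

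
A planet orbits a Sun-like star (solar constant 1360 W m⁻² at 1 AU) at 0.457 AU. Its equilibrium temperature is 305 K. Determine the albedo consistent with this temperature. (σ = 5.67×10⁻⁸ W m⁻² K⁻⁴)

Flux at 0.457 AU: S = 1360/0.457² = 6510 W m⁻².
From T_eq⁴ = S(1−A)/(4σ): 1−A = 4σT_eq⁴/S.
1−A = 4 × 5.67×10⁻⁸ × (305)⁴ / 6510 = 0.301.

A ≈ 0.70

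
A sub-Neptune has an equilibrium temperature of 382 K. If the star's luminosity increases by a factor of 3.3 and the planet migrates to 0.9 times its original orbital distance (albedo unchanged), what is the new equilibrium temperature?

T_eq ∝ L^(1/4) · d^(−1/2).
T′ = 382 × 3.3^(1/4) / 0.9^(1/2) = 543 K.

T_eq ≈ 543 K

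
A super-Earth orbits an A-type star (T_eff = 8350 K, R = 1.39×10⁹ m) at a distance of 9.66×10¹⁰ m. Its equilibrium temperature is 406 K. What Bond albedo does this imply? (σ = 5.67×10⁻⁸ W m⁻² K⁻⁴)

A ≈ 0.89

L = 4πR_⋆²σT_⋆⁴ = 4π(1.39×10⁹)² × 5.67×10⁻⁸ × (8350)⁴ = 6.69×10²⁷ W.
S = L/(4πd²) = 5.71×10⁴ W m⁻².
From T_eq⁴ = S(1−A)/(4σ): 1−A = 4σT_eq⁴/S.
1−A = 4 × 5.67×10⁻⁸ × (406)⁴ / 5.71×10⁴ = 0.108.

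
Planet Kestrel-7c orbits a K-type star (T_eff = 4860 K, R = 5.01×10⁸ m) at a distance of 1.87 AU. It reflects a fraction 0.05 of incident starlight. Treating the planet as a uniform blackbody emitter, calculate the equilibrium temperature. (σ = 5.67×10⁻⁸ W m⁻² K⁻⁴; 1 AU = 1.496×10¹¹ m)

d = 1.87 AU = 2.80×10¹¹ m.
L = 4πR_⋆²σT_⋆⁴ = 4π(5.01×10⁸)² × 5.67×10⁻⁸ × (4860)⁴ = 9.98×10²⁵ W.
S = L/(4πd²) = 101 W m⁻².
Energy balance: absorbed = emitted ⇒ πR²·S(1−A) = 4πR²·σT_eq⁴, so T_eq⁴ = S(1−A)/(4σ).
T_eq = [101 × 0.95 / (4 × 5.67×10⁻⁸)]^(1/4) = (4.25×10⁸)^(1/4) = 144 K.

T_eq ≈ 144 K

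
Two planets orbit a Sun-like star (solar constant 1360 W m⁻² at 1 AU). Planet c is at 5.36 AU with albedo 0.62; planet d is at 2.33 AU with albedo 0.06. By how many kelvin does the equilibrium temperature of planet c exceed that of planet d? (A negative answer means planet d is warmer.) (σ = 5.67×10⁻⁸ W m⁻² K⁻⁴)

ΔT ≈ -85.1 K

T_eq = [S₀(1−A)/(4σd²)]^(1/4), so T ∝ (1−A)^(1/4) / √d.
T₁ = [1360×0.38/(4×5.67×10⁻⁸×5.36²)]^(1/4) = 94.37 K.
T₂ = [1360×0.94/(4×5.67×10⁻⁸×2.33²)]^(1/4) = 179.51 K.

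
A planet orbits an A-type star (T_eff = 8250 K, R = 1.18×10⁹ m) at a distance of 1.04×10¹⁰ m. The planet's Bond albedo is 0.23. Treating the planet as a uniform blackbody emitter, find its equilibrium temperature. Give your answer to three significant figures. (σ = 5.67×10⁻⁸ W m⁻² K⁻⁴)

T_eq ≈ 1840 K

L = 4πR_⋆²σT_⋆⁴ = 4π(1.18×10⁹)² × 5.67×10⁻⁸ × (8250)⁴ = 4.60×10²⁷ W.
S = L/(4πd²) = 3.38×10⁶ W m⁻².
Energy balance: absorbed = emitted ⇒ πR²·S(1−A) = 4πR²·σT_eq⁴, so T_eq⁴ = S(1−A)/(4σ).
T_eq = [3.38×10⁶ × 0.77 / (4 × 5.67×10⁻⁸)]^(1/4) = (1.15×10¹³)^(1/4) = 1840 K.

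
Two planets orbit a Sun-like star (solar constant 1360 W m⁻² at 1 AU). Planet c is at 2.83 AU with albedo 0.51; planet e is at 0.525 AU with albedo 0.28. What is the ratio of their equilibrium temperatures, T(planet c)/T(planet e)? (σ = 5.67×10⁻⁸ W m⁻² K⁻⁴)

T_eq = [S₀(1−A)/(4σd²)]^(1/4), so T ∝ (1−A)^(1/4) / √d.
T₁ = [1360×0.49/(4×5.67×10⁻⁸×2.83²)]^(1/4) = 138.40 K.
T₂ = [1360×0.72/(4×5.67×10⁻⁸×0.525²)]^(1/4) = 353.78 K.

T₁/T₂ ≈ 0.391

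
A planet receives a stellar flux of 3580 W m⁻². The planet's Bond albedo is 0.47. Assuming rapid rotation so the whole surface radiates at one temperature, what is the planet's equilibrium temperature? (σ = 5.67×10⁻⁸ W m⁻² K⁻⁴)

T_eq ≈ 302 K

Energy balance: absorbed = emitted ⇒ πR²·S(1−A) = 4πR²·σT_eq⁴, so T_eq⁴ = S(1−A)/(4σ).
T_eq = [3580 × 0.53 / (4 × 5.67×10⁻⁸)]^(1/4) = (8.37×10⁹)^(1/4) = 302 K.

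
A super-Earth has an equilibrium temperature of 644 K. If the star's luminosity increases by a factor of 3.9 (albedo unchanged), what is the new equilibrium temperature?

T_eq ≈ 905 K

T_eq ∝ L^(1/4) · d^(−1/2).
T′ = 644 × 3.9^(1/4) = 905 K.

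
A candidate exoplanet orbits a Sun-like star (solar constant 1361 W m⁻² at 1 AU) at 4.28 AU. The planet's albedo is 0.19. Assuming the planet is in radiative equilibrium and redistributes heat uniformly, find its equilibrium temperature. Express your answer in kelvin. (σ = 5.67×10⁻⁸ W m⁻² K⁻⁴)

T_eq ≈ 128 K

Flux at 4.28 AU: S = 1361/4.28² = 74.3 W m⁻².
Energy balance: absorbed = emitted ⇒ πR²·S(1−A) = 4πR²·σT_eq⁴, so T_eq⁴ = S(1−A)/(4σ).
T_eq = [74.3 × 0.81 / (4 × 5.67×10⁻⁸)]^(1/4) = (2.65×10⁸)^(1/4) = 128 K.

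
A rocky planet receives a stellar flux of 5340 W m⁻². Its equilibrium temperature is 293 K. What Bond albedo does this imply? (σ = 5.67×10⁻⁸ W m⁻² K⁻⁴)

A ≈ 0.69

From T_eq⁴ = S(1−A)/(4σ): 1−A = 4σT_eq⁴/S.
1−A = 4 × 5.67×10⁻⁸ × (293)⁴ / 5340 = 0.313.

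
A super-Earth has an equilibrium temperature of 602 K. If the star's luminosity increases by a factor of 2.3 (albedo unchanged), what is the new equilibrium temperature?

T_eq ∝ L^(1/4) · d^(−1/2).
T′ = 602 × 2.3^(1/4) = 741 K.

T_eq ≈ 741 K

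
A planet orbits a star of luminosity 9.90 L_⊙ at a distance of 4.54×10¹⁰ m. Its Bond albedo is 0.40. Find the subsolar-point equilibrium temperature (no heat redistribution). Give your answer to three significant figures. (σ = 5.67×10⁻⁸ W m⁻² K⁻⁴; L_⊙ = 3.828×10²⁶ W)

L = 9.90 × 3.828×10²⁶ = 3.79×10²⁷ W.
Flux: S = L/(4πd²) = 3.79×10²⁷/(4π×(4.54×10¹⁰)²) = 1.46×10⁵ W m⁻².
At the subsolar point the surface absorbs S(1−A) and emits σT⁴ per unit area — no factor of 4, since only the local patch is in balance.
T = [1.46×10⁵ × 0.60 / 5.67×10⁻⁸]^(1/4) = (1.55×10¹²)^(1/4) = 1120 K.

T_ss ≈ 1120 K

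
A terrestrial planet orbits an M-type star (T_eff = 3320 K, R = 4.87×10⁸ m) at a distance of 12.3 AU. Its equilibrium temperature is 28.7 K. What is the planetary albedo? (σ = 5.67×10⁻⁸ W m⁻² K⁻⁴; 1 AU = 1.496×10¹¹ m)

d = 12.3 AU = 1.84×10¹² m.
L = 4πR_⋆²σT_⋆⁴ = 4π(4.87×10⁸)² × 5.67×10⁻⁸ × (3320)⁴ = 2.05×10²⁵ W.
S = L/(4πd²) = 0.483 W m⁻².
From T_eq⁴ = S(1−A)/(4σ): 1−A = 4σT_eq⁴/S.
1−A = 4 × 5.67×10⁻⁸ × (28.7)⁴ / 0.483 = 0.319.

A ≈ 0.68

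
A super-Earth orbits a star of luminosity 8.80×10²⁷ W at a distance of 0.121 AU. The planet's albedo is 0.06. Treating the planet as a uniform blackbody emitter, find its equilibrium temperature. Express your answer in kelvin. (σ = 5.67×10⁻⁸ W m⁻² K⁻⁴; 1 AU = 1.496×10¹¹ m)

d = 0.121 AU = 1.81×10¹⁰ m.
Flux: S = L/(4πd²) = 8.80×10²⁷/(4π×(1.81×10¹⁰)²) = 2.14×10⁶ W m⁻².
Energy balance: absorbed = emitted ⇒ πR²·S(1−A) = 4πR²·σT_eq⁴, so T_eq⁴ = S(1−A)/(4σ).
T_eq = [2.14×10⁶ × 0.94 / (4 × 5.67×10⁻⁸)]^(1/4) = (8.86×10¹²)^(1/4) = 1730 K.

T_eq ≈ 1730 K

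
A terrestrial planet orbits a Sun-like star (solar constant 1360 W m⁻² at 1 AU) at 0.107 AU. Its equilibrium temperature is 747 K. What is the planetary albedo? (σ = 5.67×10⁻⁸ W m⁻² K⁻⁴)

Flux at 0.107 AU: S = 1360/0.107² = 1.19×10⁵ W m⁻².
From T_eq⁴ = S(1−A)/(4σ): 1−A = 4σT_eq⁴/S.
1−A = 4 × 5.67×10⁻⁸ × (747)⁴ / 1.19×10⁵ = 0.595.

A ≈ 0.41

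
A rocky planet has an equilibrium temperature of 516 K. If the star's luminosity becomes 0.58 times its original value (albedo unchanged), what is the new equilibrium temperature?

T_eq ∝ L^(1/4) · d^(−1/2).
T′ = 516 × 0.58^(1/4) = 450 K.

T_eq ≈ 450 K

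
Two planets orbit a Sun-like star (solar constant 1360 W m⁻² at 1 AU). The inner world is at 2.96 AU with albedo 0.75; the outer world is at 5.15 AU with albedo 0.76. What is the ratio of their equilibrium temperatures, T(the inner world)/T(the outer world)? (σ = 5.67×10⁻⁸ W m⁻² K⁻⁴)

T₁/T₂ ≈ 1.333

T_eq = [S₀(1−A)/(4σd²)]^(1/4), so T ∝ (1−A)^(1/4) / √d.
T₁ = [1360×0.25/(4×5.67×10⁻⁸×2.96²)]^(1/4) = 114.37 K.
T₂ = [1360×0.24/(4×5.67×10⁻⁸×5.15²)]^(1/4) = 85.83 K.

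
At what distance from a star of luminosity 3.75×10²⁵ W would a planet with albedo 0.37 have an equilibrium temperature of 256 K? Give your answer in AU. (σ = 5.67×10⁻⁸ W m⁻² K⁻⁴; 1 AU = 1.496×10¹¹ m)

d ≈ 0.294 AU

From T_eq⁴ = L(1−A)/(16πσd²): d = √[L(1−A)/(16πσT_eq⁴)].
d = √[3.75×10²⁵ × 0.63 / (16π × 5.67×10⁻⁸ × (256)⁴)] = 4.39×10¹⁰ m = 0.294 AU.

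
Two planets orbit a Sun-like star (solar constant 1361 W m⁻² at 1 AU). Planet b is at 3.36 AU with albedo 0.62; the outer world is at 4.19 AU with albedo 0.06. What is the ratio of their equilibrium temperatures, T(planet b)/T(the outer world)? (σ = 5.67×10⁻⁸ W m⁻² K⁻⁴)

T_eq = [S₀(1−A)/(4σd²)]^(1/4), so T ∝ (1−A)^(1/4) / √d.
T₁ = [1361×0.38/(4×5.67×10⁻⁸×3.36²)]^(1/4) = 119.21 K.
T₂ = [1361×0.94/(4×5.67×10⁻⁸×4.19²)]^(1/4) = 133.88 K.

T₁/T₂ ≈ 0.890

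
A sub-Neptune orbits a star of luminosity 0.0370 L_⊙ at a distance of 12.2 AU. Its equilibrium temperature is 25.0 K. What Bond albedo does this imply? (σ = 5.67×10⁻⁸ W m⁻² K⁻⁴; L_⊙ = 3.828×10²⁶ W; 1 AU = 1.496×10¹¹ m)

A ≈ 0.74

d = 12.2 AU = 1.83×10¹² m.
L = 0.0370 × 3.828×10²⁶ = 1.42×10²⁵ W.
Flux: S = L/(4πd²) = 1.42×10²⁵/(4π×(1.83×10¹²)²) = 0.338 W m⁻².
From T_eq⁴ = S(1−A)/(4σ): 1−A = 4σT_eq⁴/S.
1−A = 4 × 5.67×10⁻⁸ × (25.0)⁴ / 0.338 = 0.262.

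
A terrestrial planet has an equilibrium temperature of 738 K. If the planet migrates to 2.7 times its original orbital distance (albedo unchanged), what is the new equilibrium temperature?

T_eq ≈ 449 K

T_eq ∝ L^(1/4) · d^(−1/2).
T′ = 738 / 2.7^(1/2) = 449 K.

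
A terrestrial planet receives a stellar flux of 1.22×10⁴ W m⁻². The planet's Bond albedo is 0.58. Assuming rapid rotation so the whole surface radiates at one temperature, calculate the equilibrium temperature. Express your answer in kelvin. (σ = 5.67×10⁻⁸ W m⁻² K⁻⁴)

T_eq ≈ 388 K

Energy balance: absorbed = emitted ⇒ πR²·S(1−A) = 4πR²·σT_eq⁴, so T_eq⁴ = S(1−A)/(4σ).
T_eq = [1.22×10⁴ × 0.42 / (4 × 5.67×10⁻⁸)]^(1/4) = (2.26×10¹⁰)^(1/4) = 388 K.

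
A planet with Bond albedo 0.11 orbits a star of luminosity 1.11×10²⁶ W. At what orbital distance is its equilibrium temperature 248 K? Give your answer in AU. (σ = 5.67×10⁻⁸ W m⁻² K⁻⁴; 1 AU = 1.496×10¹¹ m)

From T_eq⁴ = L(1−A)/(16πσd²): d = √[L(1−A)/(16πσT_eq⁴)].
d = √[1.11×10²⁶ × 0.89 / (16π × 5.67×10⁻⁸ × (248)⁴)] = 9.57×10¹⁰ m = 0.640 AU.

d ≈ 0.640 AU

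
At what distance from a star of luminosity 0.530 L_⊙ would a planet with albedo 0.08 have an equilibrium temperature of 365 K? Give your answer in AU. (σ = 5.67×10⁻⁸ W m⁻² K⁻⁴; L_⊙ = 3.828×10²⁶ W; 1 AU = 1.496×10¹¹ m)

L = 0.530 × 3.828×10²⁶ = 2.03×10²⁶ W.
From T_eq⁴ = L(1−A)/(16πσd²): d = √[L(1−A)/(16πσT_eq⁴)].
d = √[2.03×10²⁶ × 0.92 / (16π × 5.67×10⁻⁸ × (365)⁴)] = 6.07×10¹⁰ m = 0.406 AU.

d ≈ 0.406 AU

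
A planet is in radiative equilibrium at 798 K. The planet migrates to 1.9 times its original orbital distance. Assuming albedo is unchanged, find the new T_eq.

T_eq ≈ 579 K

T_eq ∝ L^(1/4) · d^(−1/2).
T′ = 798 / 1.9^(1/2) = 579 K.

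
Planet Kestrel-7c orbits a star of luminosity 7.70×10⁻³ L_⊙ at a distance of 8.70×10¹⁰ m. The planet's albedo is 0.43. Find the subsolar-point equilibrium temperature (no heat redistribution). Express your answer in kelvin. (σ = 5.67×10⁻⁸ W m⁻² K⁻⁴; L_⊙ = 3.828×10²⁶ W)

T_ss ≈ 133 K

L = 7.70×10⁻³ × 3.828×10²⁶ = 2.95×10²⁴ W.
Flux: S = L/(4πd²) = 2.95×10²⁴/(4π×(8.70×10¹⁰)²) = 31.0 W m⁻².
At the subsolar point the surface absorbs S(1−A) and emits σT⁴ per unit area — no factor of 4, since only the local patch is in balance.
T = [31.0 × 0.57 / 5.67×10⁻⁸]^(1/4) = (3.12×10⁸)^(1/4) = 133 K.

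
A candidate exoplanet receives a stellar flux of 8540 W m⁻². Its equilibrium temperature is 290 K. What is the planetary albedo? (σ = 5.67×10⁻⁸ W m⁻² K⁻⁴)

From T_eq⁴ = S(1−A)/(4σ): 1−A = 4σT_eq⁴/S.
1−A = 4 × 5.67×10⁻⁸ × (290)⁴ / 8540 = 0.188.

A ≈ 0.81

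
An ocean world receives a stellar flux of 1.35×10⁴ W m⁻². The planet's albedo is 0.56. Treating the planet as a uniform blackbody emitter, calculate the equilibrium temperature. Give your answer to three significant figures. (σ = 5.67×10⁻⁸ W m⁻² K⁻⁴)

T_eq ≈ 402 K

Energy balance: absorbed = emitted ⇒ πR²·S(1−A) = 4πR²·σT_eq⁴, so T_eq⁴ = S(1−A)/(4σ).
T_eq = [1.35×10⁴ × 0.44 / (4 × 5.67×10⁻⁸)]^(1/4) = (2.62×10¹⁰)^(1/4) = 402 K.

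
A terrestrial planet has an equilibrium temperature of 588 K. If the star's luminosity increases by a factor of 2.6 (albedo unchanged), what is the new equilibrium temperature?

T_eq ∝ L^(1/4) · d^(−1/2).
T′ = 588 × 2.6^(1/4) = 747 K.

T_eq ≈ 747 K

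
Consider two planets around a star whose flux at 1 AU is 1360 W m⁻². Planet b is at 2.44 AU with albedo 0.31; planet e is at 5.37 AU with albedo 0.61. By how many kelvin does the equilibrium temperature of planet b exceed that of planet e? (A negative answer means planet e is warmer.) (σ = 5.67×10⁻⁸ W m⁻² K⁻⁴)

T_eq = [S₀(1−A)/(4σd²)]^(1/4), so T ∝ (1−A)^(1/4) / √d.
T₁ = [1360×0.69/(4×5.67×10⁻⁸×2.44²)]^(1/4) = 162.36 K.
T₂ = [1360×0.39/(4×5.67×10⁻⁸×5.37²)]^(1/4) = 94.90 K.

ΔT ≈ 67.5 K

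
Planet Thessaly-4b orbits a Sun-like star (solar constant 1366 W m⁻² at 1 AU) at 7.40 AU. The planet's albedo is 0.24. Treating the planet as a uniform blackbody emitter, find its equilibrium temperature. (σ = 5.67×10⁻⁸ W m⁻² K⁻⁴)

Flux at 7.40 AU: S = 1366/7.40² = 24.9 W m⁻².
Energy balance: absorbed = emitted ⇒ πR²·S(1−A) = 4πR²·σT_eq⁴, so T_eq⁴ = S(1−A)/(4σ).
T_eq = [24.9 × 0.76 / (4 × 5.67×10⁻⁸)]^(1/4) = (8.36×10⁷)^(1/4) = 95.6 K.

T_eq ≈ 95.6 K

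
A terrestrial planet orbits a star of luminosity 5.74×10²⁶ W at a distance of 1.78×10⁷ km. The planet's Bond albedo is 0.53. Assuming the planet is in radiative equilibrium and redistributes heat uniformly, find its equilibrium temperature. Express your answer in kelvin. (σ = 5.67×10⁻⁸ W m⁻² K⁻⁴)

d = 1.78×10⁷ km = 1.78×10¹⁰ m.
Flux: S = L/(4πd²) = 5.74×10²⁶/(4π×(1.78×10¹⁰)²) = 1.44×10⁵ W m⁻².
Energy balance: absorbed = emitted ⇒ πR²·S(1−A) = 4πR²·σT_eq⁴, so T_eq⁴ = S(1−A)/(4σ).
T_eq = [1.44×10⁵ × 0.47 / (4 × 5.67×10⁻⁸)]^(1/4) = (2.99×10¹¹)^(1/4) = 739 K.

T_eq ≈ 739 K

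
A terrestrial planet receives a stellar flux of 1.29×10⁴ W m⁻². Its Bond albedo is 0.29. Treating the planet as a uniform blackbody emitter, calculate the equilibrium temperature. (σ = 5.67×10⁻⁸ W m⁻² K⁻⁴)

T_eq ≈ 448 K

Energy balance: absorbed = emitted ⇒ πR²·S(1−A) = 4πR²·σT_eq⁴, so T_eq⁴ = S(1−A)/(4σ).
T_eq = [1.29×10⁴ × 0.71 / (4 × 5.67×10⁻⁸)]^(1/4) = (4.04×10¹⁰)^(1/4) = 448 K.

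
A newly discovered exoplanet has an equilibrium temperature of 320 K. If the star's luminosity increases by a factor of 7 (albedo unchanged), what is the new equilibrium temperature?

T_eq ≈ 521 K

T_eq ∝ L^(1/4) · d^(−1/2).
T′ = 320 × 7^(1/4) = 521 K.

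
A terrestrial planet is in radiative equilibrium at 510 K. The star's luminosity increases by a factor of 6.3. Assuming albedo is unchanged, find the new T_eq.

T_eq ∝ L^(1/4) · d^(−1/2).
T′ = 510 × 6.3^(1/4) = 808 K.

T_eq ≈ 808 K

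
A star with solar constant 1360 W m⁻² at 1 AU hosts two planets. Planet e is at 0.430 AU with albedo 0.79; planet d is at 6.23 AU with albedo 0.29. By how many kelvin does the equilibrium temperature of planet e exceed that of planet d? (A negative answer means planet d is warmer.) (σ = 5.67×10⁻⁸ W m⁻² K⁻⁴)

ΔT ≈ 184.9 K

T_eq = [S₀(1−A)/(4σd²)]^(1/4), so T ∝ (1−A)^(1/4) / √d.
T₁ = [1360×0.21/(4×5.67×10⁻⁸×0.430²)]^(1/4) = 287.27 K.
T₂ = [1360×0.71/(4×5.67×10⁻⁸×6.23²)]^(1/4) = 102.34 K.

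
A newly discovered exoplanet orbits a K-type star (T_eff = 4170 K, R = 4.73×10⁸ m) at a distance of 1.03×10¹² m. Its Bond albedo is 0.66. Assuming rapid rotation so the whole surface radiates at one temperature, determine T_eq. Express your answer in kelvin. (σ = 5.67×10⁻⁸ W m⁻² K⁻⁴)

T_eq ≈ 48.3 K

L = 4πR_⋆²σT_⋆⁴ = 4π(4.73×10⁸)² × 5.67×10⁻⁸ × (4170)⁴ = 4.82×10²⁵ W.
S = L/(4πd²) = 3.62 W m⁻².
Energy balance: absorbed = emitted ⇒ πR²·S(1−A) = 4πR²·σT_eq⁴, so T_eq⁴ = S(1−A)/(4σ).
T_eq = [3.62 × 0.34 / (4 × 5.67×10⁻⁸)]^(1/4) = (5.42×10⁶)^(1/4) = 48.3 K.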